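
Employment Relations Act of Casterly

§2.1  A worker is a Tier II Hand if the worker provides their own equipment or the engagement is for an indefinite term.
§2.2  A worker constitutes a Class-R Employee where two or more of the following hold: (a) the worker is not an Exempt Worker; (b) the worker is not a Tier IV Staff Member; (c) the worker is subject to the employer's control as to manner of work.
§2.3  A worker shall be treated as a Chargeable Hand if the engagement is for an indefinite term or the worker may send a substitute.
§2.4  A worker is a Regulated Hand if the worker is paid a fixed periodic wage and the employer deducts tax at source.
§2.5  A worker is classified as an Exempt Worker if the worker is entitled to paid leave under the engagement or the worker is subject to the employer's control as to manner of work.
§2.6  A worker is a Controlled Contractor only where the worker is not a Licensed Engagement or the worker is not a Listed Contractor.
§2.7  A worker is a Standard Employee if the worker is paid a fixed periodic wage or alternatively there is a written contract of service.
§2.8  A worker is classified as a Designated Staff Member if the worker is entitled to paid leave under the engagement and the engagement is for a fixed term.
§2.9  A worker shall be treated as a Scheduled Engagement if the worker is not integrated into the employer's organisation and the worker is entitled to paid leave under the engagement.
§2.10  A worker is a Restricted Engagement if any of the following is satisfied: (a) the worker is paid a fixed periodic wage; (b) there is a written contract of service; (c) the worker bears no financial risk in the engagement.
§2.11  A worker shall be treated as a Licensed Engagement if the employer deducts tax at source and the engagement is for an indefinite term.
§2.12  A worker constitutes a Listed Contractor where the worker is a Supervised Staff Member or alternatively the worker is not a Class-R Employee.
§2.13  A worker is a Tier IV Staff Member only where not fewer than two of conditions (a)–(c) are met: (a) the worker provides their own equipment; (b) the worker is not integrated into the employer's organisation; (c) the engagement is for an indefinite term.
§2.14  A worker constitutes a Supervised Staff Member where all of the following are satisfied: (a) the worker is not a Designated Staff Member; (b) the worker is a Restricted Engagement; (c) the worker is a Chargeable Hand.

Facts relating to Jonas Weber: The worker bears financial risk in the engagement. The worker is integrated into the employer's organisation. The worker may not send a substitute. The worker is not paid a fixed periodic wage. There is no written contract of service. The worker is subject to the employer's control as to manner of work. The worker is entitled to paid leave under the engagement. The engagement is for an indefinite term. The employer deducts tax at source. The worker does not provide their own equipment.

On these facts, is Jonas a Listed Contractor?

§2.8 — Designated Staff Member: [the worker is entitled to paid leave under the engagement? yes] AND [the engagement is for a fixed term? no] → not satisfied.
§2.10 — Restricted Engagement: [the worker is paid a fixed periodic wage? no] OR [there is a written contract of service? no] OR [the worker bears no financial risk in the engagement? no] → not satisfied.
§2.3 — Chargeable Hand: [the engagement is for an indefinite term? yes] OR [the worker may send a substitute? no] → satisfied.
§2.14 — Supervised Staff Member: [not a Designated Staff Member (§2.8)? yes] AND [Restricted Engagement (§2.10)? no] AND [Chargeable Hand (§2.3)? yes] → not satisfied.
§2.5 — Exempt Worker: [the worker is entitled to paid leave under the engagement? yes] OR [the worker is subject to the employer's control as to manner of work? yes] → satisfied.
§2.13 — Tier IV Staff Member: the worker provides their own equipment? no; the worker is not integrated into the employer's organisation? no; the engagement is for an indefinite term? yes — 1 of 3 hold (need ≥2) → not satisfied.
§2.2 — Class-R Employee: not an Exempt Worker (§2.5)? no; not a Tier IV Staff Member (§2.13)? yes; the worker is subject to the employer's control as to manner of work? yes — 2 of 3 hold (need ≥2) → satisfied.
§2.12 — Listed Contractor: [Supervised Staff Member (§2.14)? no] OR [not a Class-R Employee (§2.2)? no] → not satisfied.

No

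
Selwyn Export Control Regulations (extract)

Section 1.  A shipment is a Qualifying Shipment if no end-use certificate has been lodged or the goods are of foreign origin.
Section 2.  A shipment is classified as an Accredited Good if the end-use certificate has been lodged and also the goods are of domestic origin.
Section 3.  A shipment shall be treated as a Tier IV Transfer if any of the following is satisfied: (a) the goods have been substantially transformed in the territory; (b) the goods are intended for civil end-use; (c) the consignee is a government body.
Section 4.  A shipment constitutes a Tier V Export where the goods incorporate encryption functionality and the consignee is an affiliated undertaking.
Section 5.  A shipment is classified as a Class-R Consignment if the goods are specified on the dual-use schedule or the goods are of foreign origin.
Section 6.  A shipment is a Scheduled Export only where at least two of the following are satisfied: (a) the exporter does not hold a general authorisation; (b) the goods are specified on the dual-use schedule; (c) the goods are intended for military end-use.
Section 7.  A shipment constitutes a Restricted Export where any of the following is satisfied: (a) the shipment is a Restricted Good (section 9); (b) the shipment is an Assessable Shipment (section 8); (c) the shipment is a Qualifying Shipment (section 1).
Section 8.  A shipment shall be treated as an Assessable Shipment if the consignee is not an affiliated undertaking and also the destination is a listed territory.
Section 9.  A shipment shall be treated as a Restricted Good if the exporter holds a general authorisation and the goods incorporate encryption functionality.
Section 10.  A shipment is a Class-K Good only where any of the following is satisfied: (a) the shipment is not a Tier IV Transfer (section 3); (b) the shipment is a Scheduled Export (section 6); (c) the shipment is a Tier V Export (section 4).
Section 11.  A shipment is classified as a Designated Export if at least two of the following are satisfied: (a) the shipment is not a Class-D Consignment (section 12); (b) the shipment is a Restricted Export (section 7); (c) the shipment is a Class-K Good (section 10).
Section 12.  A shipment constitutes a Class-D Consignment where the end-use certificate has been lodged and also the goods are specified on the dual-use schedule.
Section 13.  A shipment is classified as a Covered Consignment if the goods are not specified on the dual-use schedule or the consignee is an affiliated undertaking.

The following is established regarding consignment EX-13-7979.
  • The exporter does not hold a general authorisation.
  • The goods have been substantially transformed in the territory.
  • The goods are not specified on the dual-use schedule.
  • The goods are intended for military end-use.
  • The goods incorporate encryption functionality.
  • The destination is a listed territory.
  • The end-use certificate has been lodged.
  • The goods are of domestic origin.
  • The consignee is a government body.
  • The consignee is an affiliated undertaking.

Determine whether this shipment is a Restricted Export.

section 9 — Restricted Good: [the exporter holds a general authorisation? no] AND [the goods incorporate encryption functionality? yes] → not satisfied.
section 8 — Assessable Shipment: [the consignee is not an affiliated undertaking? no] AND [the destination is a listed territory? yes] → not satisfied.
section 1 — Qualifying Shipment: [no end-use certificate has been lodged? no] OR [the goods are of foreign origin? no] → not satisfied.
section 7 — Restricted Export: [Restricted Good (section 9)? no] OR [Assessable Shipment (section 8)? no] OR [Qualifying Shipment (section 1)? no] → not satisfied.

No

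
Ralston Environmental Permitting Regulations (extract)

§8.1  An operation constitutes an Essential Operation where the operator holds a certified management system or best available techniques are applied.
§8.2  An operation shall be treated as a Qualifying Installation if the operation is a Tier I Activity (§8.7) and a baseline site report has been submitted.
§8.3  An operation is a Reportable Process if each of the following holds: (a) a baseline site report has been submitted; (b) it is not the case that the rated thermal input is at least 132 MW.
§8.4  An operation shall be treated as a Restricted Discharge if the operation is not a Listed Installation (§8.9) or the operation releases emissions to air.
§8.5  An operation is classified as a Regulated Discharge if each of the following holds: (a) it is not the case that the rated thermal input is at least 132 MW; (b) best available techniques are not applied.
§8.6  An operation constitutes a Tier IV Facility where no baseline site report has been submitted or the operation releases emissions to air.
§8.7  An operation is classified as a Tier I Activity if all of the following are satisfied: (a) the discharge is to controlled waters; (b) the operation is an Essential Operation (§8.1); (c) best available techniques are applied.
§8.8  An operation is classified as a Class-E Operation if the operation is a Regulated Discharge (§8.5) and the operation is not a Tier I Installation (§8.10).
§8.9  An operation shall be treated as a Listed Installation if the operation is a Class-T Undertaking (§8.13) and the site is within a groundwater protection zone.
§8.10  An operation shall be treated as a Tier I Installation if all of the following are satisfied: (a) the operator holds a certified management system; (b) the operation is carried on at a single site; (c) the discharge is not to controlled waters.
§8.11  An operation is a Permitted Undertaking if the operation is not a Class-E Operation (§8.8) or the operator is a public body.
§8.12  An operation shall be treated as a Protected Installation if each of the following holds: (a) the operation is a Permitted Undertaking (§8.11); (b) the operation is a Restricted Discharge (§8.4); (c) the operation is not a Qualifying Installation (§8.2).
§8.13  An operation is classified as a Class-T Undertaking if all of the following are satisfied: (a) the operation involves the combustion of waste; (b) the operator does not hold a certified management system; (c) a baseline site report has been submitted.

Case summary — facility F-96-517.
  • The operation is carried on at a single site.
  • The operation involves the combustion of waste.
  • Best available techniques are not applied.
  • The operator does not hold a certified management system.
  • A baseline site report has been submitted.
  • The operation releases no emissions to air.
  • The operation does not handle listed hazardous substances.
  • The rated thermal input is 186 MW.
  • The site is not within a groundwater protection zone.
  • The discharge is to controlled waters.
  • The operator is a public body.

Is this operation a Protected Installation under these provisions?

§8.5 — Regulated Discharge: [rated thermal input: 186 MW ≥ 132 MW? yes, so negated condition no] AND [best available techniques are not applied? yes] → not satisfied.
§8.10 — Tier I Installation: [the operator holds a certified management system? no] AND [the operation is carried on at a single site? yes] AND [the discharge is not to controlled waters? no] → not satisfied.
§8.8 — Class-E Operation: [Regulated Discharge (§8.5)? no] AND [not a Tier I Installation (§8.10)? yes] → not satisfied.
§8.11 — Permitted Undertaking: [not a Class-E Operation (§8.8)? yes] OR [the operator is a public body? yes] → satisfied.
§8.13 — Class-T Undertaking: [the operation involves the combustion of waste? yes] AND [the operator does not hold a certified management system? yes] AND [a baseline site report has been submitted? yes] → satisfied.
§8.9 — Listed Installation: [Class-T Undertaking (§8.13)? yes] AND [the site is within a groundwater protection zone? no] → not satisfied.
§8.4 — Restricted Discharge: [not a Listed Installation (§8.9)? yes] OR [the operation releases emissions to air? no] → satisfied.
§8.1 — Essential Operation: [the operator holds a certified management system? no] OR [best available techniques are applied? no] → not satisfied.
§8.7 — Tier I Activity: [the discharge is to controlled waters? yes] AND [Essential Operation (§8.1)? no] AND [best available techniques are applied? no] → not satisfied.
§8.2 — Qualifying Installation: [Tier I Activity (§8.7)? no] AND [a baseline site report has been submitted? yes] → not satisfied.
§8.12 — Protected Installation: [Permitted Undertaking (§8.11)? yes] AND [Restricted Discharge (§8.4)? yes] AND [not a Qualifying Installation (§8.2)? yes] → satisfied.

Yes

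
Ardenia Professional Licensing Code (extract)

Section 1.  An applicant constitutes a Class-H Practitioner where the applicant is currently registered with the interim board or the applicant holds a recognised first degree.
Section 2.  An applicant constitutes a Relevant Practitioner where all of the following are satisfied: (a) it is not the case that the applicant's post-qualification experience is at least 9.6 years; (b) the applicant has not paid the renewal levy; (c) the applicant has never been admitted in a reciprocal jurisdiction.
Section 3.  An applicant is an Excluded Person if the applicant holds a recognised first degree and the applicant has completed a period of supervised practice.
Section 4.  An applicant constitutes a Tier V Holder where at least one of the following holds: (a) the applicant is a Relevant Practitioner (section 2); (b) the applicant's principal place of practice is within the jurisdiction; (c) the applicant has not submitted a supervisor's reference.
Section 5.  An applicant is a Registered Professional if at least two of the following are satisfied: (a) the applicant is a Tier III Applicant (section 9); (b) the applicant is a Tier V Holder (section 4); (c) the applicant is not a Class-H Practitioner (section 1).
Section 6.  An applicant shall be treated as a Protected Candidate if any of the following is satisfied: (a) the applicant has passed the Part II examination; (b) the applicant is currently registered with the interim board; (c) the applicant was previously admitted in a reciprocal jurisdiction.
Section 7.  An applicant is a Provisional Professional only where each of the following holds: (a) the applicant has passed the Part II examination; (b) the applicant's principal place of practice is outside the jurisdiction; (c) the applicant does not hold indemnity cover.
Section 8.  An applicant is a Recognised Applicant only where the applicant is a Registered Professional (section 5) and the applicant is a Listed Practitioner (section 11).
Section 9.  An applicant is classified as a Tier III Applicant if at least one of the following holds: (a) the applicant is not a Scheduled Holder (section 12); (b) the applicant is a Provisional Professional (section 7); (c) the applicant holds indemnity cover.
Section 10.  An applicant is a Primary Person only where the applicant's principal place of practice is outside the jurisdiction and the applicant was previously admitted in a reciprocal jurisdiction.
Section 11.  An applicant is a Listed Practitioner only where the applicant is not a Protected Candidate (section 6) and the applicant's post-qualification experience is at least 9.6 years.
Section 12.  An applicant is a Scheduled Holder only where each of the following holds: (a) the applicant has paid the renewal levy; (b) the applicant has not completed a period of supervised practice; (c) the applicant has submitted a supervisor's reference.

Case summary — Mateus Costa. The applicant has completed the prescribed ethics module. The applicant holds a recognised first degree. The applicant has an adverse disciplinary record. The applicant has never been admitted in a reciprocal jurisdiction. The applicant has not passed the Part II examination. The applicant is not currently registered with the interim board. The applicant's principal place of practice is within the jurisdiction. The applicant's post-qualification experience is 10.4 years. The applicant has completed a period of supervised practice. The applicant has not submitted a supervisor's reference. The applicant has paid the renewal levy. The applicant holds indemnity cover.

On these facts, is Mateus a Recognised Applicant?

Yes

section 12 — Scheduled Holder: [the applicant has paid the renewal levy? yes] AND [the applicant has not completed a period of supervised practice? no] AND [the applicant has submitted a supervisor's reference? no] → not satisfied.
section 7 — Provisional Professional: [the applicant has passed the Part II examination? no] AND [the applicant's principal place of practice is outside the jurisdiction? no] AND [the applicant does not hold indemnity cover? no] → not satisfied.
section 9 — Tier III Applicant: [not a Scheduled Holder (section 12)? yes] OR [Provisional Professional (section 7)? no] OR [the applicant holds indemnity cover? yes] → satisfied.
section 2 — Relevant Practitioner: [applicant's post-qualification experience: 10.4 years ≥ 9.6 years? yes, so negated condition no] AND [the applicant has not paid the renewal levy? no] AND [the applicant has never been admitted in a reciprocal jurisdiction? yes] → not satisfied.
section 4 — Tier V Holder: [Relevant Practitioner (section 2)? no] OR [the applicant's principal place of practice is within the jurisdiction? yes] OR [the applicant has not submitted a supervisor's reference? yes] → satisfied.
section 1 — Class-H Practitioner: [the applicant is currently registered with the interim board? no] OR [the applicant holds a recognised first degree? yes] → satisfied.
section 5 — Registered Professional: Tier III Applicant (section 9)? yes; Tier V Holder (section 4)? yes; not a Class-H Practitioner (section 1)? no — 2 of 3 hold (need ≥2) → satisfied.
section 6 — Protected Candidate: [the applicant has passed the Part II examination? no] OR [the applicant is currently registered with the interim board? no] OR [the applicant was previously admitted in a reciprocal jurisdiction? no] → not satisfied.
section 11 — Listed Practitioner: [not a Protected Candidate (section 6)? yes] AND [applicant's post-qualification experience: 10.4 years ≥ 9.6 years? yes] → satisfied.
section 8 — Recognised Applicant: [Registered Professional (section 5)? yes] AND [Listed Practitioner (section 11)? yes] → satisfied.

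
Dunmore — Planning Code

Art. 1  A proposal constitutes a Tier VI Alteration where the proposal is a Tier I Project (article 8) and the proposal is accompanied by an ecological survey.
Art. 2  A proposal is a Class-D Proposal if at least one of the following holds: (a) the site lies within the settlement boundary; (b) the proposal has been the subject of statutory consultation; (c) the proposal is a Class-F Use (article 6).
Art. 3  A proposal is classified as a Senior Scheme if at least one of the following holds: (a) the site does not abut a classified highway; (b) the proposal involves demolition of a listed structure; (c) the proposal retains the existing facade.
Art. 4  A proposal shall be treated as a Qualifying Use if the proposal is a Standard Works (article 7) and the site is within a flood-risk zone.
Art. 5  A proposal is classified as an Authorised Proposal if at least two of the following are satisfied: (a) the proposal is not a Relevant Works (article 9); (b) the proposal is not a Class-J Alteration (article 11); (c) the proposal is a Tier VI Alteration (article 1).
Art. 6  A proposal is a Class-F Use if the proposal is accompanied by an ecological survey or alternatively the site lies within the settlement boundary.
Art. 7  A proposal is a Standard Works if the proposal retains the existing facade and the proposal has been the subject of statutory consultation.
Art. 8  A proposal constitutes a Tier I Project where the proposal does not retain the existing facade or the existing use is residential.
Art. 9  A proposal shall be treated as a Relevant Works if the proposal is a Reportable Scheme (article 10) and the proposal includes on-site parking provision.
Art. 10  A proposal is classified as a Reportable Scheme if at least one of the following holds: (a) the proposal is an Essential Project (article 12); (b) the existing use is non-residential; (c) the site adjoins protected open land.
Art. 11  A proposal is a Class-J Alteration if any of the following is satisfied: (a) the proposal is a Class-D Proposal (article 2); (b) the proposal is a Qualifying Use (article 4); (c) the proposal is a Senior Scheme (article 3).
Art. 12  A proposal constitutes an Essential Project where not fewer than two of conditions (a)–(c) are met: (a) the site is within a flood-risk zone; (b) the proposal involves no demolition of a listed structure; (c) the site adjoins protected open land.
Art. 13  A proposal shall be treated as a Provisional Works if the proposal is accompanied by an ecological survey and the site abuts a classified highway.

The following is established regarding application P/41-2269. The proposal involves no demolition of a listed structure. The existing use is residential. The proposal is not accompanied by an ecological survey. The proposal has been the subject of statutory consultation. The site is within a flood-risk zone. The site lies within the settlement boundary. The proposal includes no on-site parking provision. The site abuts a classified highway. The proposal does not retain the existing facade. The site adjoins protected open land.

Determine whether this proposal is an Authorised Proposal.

No

Under article 12: the site is within a flood-risk zone? yes; the proposal involves no demolition of a listed structure? yes; the site adjoins protected open land? yes — 3 of 3 hold (need ≥2) → satisfied.
Under article 10: Essential Project (article 12)? yes; or the existing use is non-residential? no; or the site adjoins protected open land? yes. So the proposal is a Reportable Scheme.
Under article 9: Reportable Scheme (article 10)? yes; and the proposal includes on-site parking provision? no. So the proposal is not a Relevant Works.
Under article 6: the proposal is accompanied by an ecological survey? no; or the site lies within the settlement boundary? yes. So the proposal is a Class-F Use.
Under article 2: the site lies within the settlement boundary? yes; or the proposal has been the subject of statutory consultation? yes; or Class-F Use (article 6)? yes. So the proposal is a Class-D Proposal.
Under article 7: the proposal retains the existing facade? no; and the proposal has been the subject of statutory consultation? yes. So the proposal is not a Standard Works.
Under article 4: Standard Works (article 7)? no; and the site is within a flood-risk zone? yes. So the proposal is not a Qualifying Use.
Under article 3: the site does not abut a classified highway? no; or the proposal involves demolition of a listed structure? no; or the proposal retains the existing facade? no. So the proposal is not a Senior Scheme.
Under article 11: Class-D Proposal (article 2)? yes; or Qualifying Use (article 4)? no; or Senior Scheme (article 3)? no. So the proposal is a Class-J Alteration.
Under article 8: the proposal does not retain the existing facade? yes; or the existing use is residential? yes. So the proposal is a Tier I Project.
Under article 1: Tier I Project (article 8)? yes; and the proposal is accompanied by an ecological survey? no. So the proposal is not a Tier VI Alteration.
Under article 5: not a Relevant Works (article 9)? yes; not a Class-J Alteration (article 11)? no; Tier VI Alteration (article 1)? no — 1 of 3 hold (need ≥2) → not satisfied.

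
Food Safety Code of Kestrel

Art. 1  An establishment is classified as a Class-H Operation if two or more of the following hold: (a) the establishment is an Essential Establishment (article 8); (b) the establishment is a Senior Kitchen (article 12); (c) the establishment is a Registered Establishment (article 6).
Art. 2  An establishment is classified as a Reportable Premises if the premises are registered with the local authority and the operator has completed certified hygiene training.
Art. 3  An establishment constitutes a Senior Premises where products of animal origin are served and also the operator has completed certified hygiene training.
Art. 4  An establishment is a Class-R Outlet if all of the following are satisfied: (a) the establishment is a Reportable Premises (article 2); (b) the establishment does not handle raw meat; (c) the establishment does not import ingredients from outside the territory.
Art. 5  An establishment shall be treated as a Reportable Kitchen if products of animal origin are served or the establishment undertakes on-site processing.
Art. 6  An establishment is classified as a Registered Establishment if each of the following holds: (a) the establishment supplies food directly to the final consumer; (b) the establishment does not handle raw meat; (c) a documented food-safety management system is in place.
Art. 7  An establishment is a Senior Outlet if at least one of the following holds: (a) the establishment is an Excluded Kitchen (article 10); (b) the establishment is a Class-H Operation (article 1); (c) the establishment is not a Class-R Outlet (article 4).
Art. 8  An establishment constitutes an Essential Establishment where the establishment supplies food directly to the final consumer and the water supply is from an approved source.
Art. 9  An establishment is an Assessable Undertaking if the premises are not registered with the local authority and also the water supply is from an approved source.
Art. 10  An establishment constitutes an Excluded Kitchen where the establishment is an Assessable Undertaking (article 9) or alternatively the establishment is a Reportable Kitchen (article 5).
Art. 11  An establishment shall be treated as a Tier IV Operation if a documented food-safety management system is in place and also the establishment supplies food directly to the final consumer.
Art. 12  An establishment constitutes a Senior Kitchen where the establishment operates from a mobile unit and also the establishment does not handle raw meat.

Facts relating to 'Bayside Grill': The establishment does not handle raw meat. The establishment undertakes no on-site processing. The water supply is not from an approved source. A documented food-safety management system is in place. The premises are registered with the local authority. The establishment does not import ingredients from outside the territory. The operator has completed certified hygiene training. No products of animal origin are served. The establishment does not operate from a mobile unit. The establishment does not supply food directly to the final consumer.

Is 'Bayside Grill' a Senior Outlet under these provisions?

No

article 9 — Assessable Undertaking: [the premises are not registered with the local authority? no] AND [the water supply is from an approved source? no] → not satisfied.
article 5 — Reportable Kitchen: [products of animal origin are served? no] OR [the establishment undertakes on-site processing? no] → not satisfied.
article 10 — Excluded Kitchen: [Assessable Undertaking (article 9)? no] OR [Reportable Kitchen (article 5)? no] → not satisfied.
article 8 — Essential Establishment: [the establishment supplies food directly to the final consumer? no] AND [the water supply is from an approved source? no] → not satisfied.
article 12 — Senior Kitchen: [the establishment operates from a mobile unit? no] AND [the establishment does not handle raw meat? yes] → not satisfied.
article 6 — Registered Establishment: [the establishment supplies food directly to the final consumer? no] AND [the establishment does not handle raw meat? yes] AND [a documented food-safety management system is in place? yes] → not satisfied.
article 1 — Class-H Operation: Essential Establishment (article 8)? no; Senior Kitchen (article 12)? no; Registered Establishment (article 6)? no — 0 of 3 hold (need ≥2) → not satisfied.
article 2 — Reportable Premises: [the premises are registered with the local authority? yes] AND [the operator has completed certified hygiene training? yes] → satisfied.
article 4 — Class-R Outlet: [Reportable Premises (article 2)? yes] AND [the establishment does not handle raw meat? yes] AND [the establishment does not import ingredients from outside the territory? yes] → satisfied.
article 7 — Senior Outlet: [Excluded Kitchen (article 10)? no] OR [Class-H Operation (article 1)? no] OR [not a Class-R Outlet (article 4)? no] → not satisfied.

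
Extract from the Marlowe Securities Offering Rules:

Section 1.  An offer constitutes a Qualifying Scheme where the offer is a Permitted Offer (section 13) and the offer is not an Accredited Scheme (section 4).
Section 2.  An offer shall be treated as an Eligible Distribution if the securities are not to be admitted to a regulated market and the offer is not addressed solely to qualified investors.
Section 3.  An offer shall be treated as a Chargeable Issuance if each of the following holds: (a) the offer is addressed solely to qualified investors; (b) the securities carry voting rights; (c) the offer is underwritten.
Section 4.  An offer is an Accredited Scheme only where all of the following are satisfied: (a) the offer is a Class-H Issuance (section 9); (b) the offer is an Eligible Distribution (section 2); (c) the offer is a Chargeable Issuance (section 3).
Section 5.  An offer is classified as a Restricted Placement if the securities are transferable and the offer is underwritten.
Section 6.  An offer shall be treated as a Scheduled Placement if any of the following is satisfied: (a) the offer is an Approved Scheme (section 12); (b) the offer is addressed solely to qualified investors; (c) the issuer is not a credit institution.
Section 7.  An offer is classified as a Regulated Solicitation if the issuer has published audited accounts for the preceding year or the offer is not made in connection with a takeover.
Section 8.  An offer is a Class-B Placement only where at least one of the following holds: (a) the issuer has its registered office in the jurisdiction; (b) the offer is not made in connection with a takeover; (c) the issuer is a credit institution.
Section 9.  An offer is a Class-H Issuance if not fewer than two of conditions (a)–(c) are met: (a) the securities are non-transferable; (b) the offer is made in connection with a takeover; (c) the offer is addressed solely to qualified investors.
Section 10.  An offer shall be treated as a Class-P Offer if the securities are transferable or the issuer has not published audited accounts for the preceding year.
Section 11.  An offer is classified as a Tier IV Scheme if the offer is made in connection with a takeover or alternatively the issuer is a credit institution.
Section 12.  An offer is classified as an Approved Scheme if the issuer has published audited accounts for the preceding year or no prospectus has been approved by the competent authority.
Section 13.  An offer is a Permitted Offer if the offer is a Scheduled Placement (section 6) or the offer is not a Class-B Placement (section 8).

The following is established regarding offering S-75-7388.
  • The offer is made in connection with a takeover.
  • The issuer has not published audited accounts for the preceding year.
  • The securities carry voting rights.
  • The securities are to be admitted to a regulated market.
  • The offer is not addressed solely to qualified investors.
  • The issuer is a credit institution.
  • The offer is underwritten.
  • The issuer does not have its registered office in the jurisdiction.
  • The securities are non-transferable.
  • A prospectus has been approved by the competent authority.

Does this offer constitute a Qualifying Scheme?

Under section 12: the issuer has published audited accounts for the preceding year? no; or no prospectus has been approved by the competent authority? no. So the offer is not an Approved Scheme.
Under section 6: Approved Scheme (section 12)? no; or the offer is addressed solely to qualified investors? no; or the issuer is not a credit institution? no. So the offer is not a Scheduled Placement.
Under section 8: the issuer has its registered office in the jurisdiction? no; or the offer is not made in connection with a takeover? no; or the issuer is a credit institution? yes. So the offer is a Class-B Placement.
Under section 13: Scheduled Placement (section 6)? no; or not a Class-B Placement (section 8)? no. So the offer is not a Permitted Offer.
Under section 9: the securities are non-transferable? yes; the offer is made in connection with a takeover? yes; the offer is addressed solely to qualified investors? no — 2 of 3 hold (need ≥2) → satisfied.
Under section 2: the securities are not to be admitted to a regulated market? no; and the offer is not addressed solely to qualified investors? yes. So the offer is not an Eligible Distribution.
Under section 3: the offer is addressed solely to qualified investors? no; and the securities carry voting rights? yes; and the offer is underwritten? yes. So the offer is not a Chargeable Issuance.
Under section 4: Class-H Issuance (section 9)? yes; and Eligible Distribution (section 2)? no; and Chargeable Issuance (section 3)? no. So the offer is not an Accredited Scheme.
Under section 1: Permitted Offer (section 13)? no; and not an Accredited Scheme (section 4)? yes. So the offer is not a Qualifying Scheme.

No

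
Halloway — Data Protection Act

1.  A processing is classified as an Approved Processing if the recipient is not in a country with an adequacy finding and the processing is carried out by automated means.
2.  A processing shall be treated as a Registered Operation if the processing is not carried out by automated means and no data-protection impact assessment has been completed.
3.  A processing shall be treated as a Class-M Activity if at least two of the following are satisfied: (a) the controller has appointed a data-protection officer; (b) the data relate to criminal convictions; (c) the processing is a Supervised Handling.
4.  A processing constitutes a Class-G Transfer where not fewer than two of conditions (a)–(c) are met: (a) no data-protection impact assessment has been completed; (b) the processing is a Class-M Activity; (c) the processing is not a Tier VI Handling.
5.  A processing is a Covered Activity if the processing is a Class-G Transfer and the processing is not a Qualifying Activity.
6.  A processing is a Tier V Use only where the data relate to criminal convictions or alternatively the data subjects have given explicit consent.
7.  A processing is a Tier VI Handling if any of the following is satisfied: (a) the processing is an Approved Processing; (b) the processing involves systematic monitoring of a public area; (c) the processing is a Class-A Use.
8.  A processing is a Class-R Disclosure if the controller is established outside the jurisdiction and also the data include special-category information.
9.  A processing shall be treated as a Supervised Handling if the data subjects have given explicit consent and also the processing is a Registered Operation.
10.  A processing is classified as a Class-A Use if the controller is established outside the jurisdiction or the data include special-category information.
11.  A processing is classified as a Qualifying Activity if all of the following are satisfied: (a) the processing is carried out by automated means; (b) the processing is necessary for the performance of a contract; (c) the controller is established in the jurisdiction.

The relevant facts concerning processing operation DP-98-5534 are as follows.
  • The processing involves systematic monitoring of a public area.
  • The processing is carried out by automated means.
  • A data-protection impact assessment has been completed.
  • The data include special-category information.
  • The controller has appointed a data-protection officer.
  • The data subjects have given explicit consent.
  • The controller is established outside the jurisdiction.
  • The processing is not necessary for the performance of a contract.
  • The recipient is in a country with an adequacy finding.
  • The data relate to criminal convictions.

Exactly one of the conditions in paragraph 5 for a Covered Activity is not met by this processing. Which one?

Class-G Transfer

Under paragraph 2: the processing is not carried out by automated means? no; and no data-protection impact assessment has been completed? no. So the processing is not a Registered Operation.
Under paragraph 9: the data subjects have given explicit consent? yes; and Registered Operation (paragraph 2)? no. So the processing is not a Supervised Handling.
Under paragraph 3: the controller has appointed a data-protection officer? yes; the data relate to criminal convictions? yes; Supervised Handling (paragraph 9)? no — 2 of 3 hold (need ≥2) → satisfied.
Under paragraph 1: the recipient is not in a country with an adequacy finding? no; and the processing is carried out by automated means? yes. So the processing is not an Approved Processing.
Under paragraph 10: the controller is established outside the jurisdiction? yes; or the data include special-category information? yes. So the processing is a Class-A Use.
Under paragraph 7: Approved Processing (paragraph 1)? no; or the processing involves systematic monitoring of a public area? yes; or Class-A Use (paragraph 10)? yes. So the processing is a Tier VI Handling.
Under paragraph 4: no data-protection impact assessment has been completed? no; Class-M Activity (paragraph 3)? yes; not a Tier VI Handling (paragraph 7)? no — 1 of 3 hold (need ≥2) → not satisfied.
Under paragraph 11: the processing is carried out by automated means? yes; and the processing is necessary for the performance of a contract? no; and the controller is established in the jurisdiction? no. So the processing is not a Qualifying Activity.
Under paragraph 5: Class-G Transfer (paragraph 4)? no; and not a Qualifying Activity (paragraph 11)? yes. So the processing is not a Covered Activity.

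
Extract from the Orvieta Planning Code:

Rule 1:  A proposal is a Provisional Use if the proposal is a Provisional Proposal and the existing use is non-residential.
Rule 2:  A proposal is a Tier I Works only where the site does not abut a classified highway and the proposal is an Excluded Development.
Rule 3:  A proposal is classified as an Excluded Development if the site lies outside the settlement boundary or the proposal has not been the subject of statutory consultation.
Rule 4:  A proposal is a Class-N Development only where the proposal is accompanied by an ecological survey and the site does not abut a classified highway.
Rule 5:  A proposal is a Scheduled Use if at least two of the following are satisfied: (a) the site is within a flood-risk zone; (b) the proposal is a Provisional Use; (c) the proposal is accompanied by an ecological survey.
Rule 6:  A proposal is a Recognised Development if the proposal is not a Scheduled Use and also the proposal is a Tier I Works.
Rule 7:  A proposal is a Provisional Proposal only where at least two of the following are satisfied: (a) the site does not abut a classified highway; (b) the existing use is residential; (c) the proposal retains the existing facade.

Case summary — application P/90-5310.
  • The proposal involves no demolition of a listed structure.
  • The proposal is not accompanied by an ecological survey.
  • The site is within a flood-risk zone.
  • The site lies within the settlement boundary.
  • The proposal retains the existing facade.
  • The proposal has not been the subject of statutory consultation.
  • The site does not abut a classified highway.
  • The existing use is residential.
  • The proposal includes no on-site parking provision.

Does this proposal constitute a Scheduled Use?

No

rule 7 — Provisional Proposal: the site does not abut a classified highway? yes; the existing use is residential? yes; the proposal retains the existing facade? yes — 3 of 3 hold (need ≥2) → satisfied.
rule 1 — Provisional Use: [Provisional Proposal (rule 7)? yes] AND [the existing use is non-residential? no] → not satisfied.
rule 5 — Scheduled Use: the site is within a flood-risk zone? yes; Provisional Use (rule 1)? no; the proposal is accompanied by an ecological survey? no — 1 of 3 hold (need ≥2) → not satisfied.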